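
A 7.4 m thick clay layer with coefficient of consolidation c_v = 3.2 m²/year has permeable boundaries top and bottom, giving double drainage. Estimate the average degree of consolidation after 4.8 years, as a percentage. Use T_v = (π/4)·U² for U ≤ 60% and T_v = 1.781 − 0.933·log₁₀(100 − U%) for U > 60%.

Drainage path length: H_d = H/2 = 3.7 m (double drainage).
T_v = c_v·t/H_d² = 3.2×4.8/3.7² = 1.122.
T_v = 1.122 corresponds to the U > 60% branch:
U = 1 − 10^((1.781 − T_v)/0.933)/100 = 0.9491

U ≈ 94.9 %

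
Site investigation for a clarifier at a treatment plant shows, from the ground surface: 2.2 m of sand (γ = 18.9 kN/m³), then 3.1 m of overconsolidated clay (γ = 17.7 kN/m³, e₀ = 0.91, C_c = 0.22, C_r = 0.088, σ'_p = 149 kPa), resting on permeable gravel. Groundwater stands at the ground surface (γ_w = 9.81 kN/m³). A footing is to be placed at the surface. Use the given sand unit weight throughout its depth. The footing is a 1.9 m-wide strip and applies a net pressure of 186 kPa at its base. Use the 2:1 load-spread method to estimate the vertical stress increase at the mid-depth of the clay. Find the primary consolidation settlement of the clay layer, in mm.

S_c ≈ 66.9 mm

Mid-depth of clay below the ground surface: z = 2.2 + 3.1/2 = 3.75 m.
Total vertical stress at mid-clay: σ_v = 18.9×2.2 + 17.7×1.55 = 69.015 kPa.
Pore pressure: u = 9.81×(3.75 − 0) = 36.788 kPa.
Initial effective stress: σ'_0 = σ_v − u = 69.015 − 36.788 = 32.227 kPa.
Stress increase at mid-clay by the 2:1 spreading method:
Δσ = qB/(B+z) = 186×1.9/(1.9+3.75) = 62.549 kPa
Final effective stress: σ'_f = 32.227 + 62.549 = 94.776 kPa.
σ'_f = 94.776 ≤ σ'_p = 149 kPa, so the clay remains overconsolidated and only the recompression index applies:
S_c = C_r·H/(1+e₀)·log₁₀(σ'_f/σ'_0) = 0.088×3.1/1.91×log₁₀(94.776/32.227)
    = 0.14282 × 0.46848 = 0.06691 m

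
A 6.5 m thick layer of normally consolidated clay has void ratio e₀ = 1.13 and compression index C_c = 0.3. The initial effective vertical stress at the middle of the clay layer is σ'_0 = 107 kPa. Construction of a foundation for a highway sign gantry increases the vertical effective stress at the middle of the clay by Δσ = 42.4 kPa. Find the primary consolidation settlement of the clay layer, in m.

Final effective stress: σ'_f = σ'_0 + Δσ = 107 + 42.4 = 149.4 kPa.
Normally consolidated clay, so the full stress increment lies on the virgin compression line:
S_c = C_c·H/(1+e₀)·log₁₀(σ'_f/σ'_0) = 0.3×6.5/(1+1.13)×log₁₀(149.4/107)
    = 0.91549 × 0.14497 = 0.1327 m

S_c ≈ 0.133 m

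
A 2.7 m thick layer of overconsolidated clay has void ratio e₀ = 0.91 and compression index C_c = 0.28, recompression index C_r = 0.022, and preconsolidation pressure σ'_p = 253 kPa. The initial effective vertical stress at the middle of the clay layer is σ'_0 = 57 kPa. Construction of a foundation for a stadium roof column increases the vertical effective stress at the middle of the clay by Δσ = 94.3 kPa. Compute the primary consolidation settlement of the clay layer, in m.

S_c ≈ 0.0132 m

Final effective stress: σ'_f = 57 + 94.3 = 151.3 kPa.
σ'_f = 151.3 ≤ σ'_p = 253 kPa, so the clay remains overconsolidated and only the recompression index applies:
S_c = C_r·H/(1+e₀)·log₁₀(σ'_f/σ'_0) = 0.022×2.7/1.91×log₁₀(151.3/57)
    = 0.031099 × 0.42396 = 0.01318 m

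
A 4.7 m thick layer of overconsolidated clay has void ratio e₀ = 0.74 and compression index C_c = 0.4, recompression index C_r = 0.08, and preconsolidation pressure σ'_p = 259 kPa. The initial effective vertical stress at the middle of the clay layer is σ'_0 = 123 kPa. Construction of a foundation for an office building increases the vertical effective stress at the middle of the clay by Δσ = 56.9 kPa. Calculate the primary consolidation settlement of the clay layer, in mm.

S_c ≈ 35.7 mm

Final effective stress: σ'_f = 123 + 56.9 = 179.9 kPa.
σ'_f = 179.9 ≤ σ'_p = 259 kPa, so the clay remains overconsolidated and only the recompression index applies:
S_c = C_r·H/(1+e₀)·log₁₀(σ'_f/σ'_0) = 0.08×4.7/1.74×log₁₀(179.9/123)
    = 0.21609 × 0.16513 = 0.03568 m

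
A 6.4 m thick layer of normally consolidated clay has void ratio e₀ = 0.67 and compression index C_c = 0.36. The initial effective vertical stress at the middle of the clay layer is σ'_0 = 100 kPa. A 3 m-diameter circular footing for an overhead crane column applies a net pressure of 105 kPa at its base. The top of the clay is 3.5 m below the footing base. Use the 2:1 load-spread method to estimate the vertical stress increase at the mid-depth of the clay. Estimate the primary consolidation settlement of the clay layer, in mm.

S_c ≈ 57.3 mm

Mid-depth of clay below the footing base: z = 3.5 + 6.4/2 = 6.7 m.
Stress increase at mid-clay by the 2:1 spreading method:
Δσ ≈ qD²/(D+z)² = 105×3²/(3+6.7)² = 10.044 kPa
Final effective stress: σ'_f = σ'_0 + Δσ = 100 + 10.044 = 110.04 kPa.
Normally consolidated clay, so the full stress increment lies on the virgin compression line:
S_c = C_c·H/(1+e₀)·log₁₀(σ'_f/σ'_0) = 0.36×6.4/(1+0.67)×log₁₀(110.04/100)
    = 1.3796 × 0.041551 = 0.05732 m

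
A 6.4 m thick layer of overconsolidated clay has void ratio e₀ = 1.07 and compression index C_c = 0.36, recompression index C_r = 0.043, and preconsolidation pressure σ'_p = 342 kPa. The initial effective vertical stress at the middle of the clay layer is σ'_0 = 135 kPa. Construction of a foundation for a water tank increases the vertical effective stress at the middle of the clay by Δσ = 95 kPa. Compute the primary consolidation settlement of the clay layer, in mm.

S_c ≈ 30.8 mm

Final effective stress: σ'_f = 135 + 95 = 230 kPa.
σ'_f = 230 ≤ σ'_p = 342 kPa, so the clay remains overconsolidated and only the recompression index applies:
S_c = C_r·H/(1+e₀)·log₁₀(σ'_f/σ'_0) = 0.043×6.4/2.07×log₁₀(230/135)
    = 0.13295 × 0.23139 = 0.03076 m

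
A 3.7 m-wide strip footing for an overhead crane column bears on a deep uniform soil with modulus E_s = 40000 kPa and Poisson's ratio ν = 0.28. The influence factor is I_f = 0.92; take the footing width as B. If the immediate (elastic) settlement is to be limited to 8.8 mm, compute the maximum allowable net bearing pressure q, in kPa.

q ≈ 112 kPa

S_e = q·B·(1−ν²)/E_s · I_f  ⇒  q = S_e·E_s / (B·(1−ν²)·I_f).
q = 0.0088 × 40000 / (3.7 × 0.9216 × 0.92) = 112.2 kPa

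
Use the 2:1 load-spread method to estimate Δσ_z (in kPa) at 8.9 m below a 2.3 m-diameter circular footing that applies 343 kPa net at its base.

By the 2:1 method the load spreads at 1 horizontal : 2 vertical, so at depth z the loaded area has grown by z in each plan dimension:
Δσ ≈ qD²/(D+z)² = 343×2.3²/(2.3+8.9)² = 14.465 kPa

Δσ_z ≈ 14.5 kPa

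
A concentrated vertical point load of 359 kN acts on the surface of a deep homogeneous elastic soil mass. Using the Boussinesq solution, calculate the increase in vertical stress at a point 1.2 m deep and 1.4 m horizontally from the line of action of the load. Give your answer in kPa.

Δσ_z ≈ 13.9 kPa

Boussinesq vertical stress below a point load on an elastic half-space:
Δσ_z = 3P/(2πz²) · [1 + (r/z)²]^(−5/2)
r/z = 1.4/1.2 = 1.1667; [1+(r/z)²]^(−5/2) = 0.11674.
Δσ_z = 3×359/(2π×1.2²) × 0.11674 = 119.03 × 0.11674 = 13.9 kPa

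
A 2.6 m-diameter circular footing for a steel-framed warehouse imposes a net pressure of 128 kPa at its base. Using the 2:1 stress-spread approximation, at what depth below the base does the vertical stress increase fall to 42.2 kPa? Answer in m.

2:1 spreading — at depth z the loaded area has grown by z in each plan dimension:
qD²/(D+z)² = Δσ_z ⇒ z = D(√(q/Δσ_z) − 1) = 2.6×(√(128/42.2) − 1) = 1.928 m

z ≈ 1.93 m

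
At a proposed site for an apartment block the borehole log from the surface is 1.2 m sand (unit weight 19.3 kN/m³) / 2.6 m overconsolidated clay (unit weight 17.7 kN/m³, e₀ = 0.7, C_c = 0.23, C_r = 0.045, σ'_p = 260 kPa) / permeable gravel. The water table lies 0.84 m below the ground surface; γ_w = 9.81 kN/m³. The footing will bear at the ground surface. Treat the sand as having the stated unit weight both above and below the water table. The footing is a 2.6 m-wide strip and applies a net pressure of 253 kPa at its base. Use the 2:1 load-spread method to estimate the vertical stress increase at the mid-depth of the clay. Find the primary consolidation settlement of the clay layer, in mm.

Mid-depth of clay below the ground surface: z = 1.2 + 2.6/2 = 2.5 m.
Total vertical stress at mid-clay: σ_v = 19.3×1.2 + 17.7×1.3 = 46.17 kPa.
Pore pressure: u = 9.81×(2.5 − 0.84) = 16.285 kPa.
Initial effective stress: σ'_0 = σ_v − u = 46.17 − 16.285 = 29.885 kPa.
Stress increase at mid-clay by the 2:1 spreading method:
Δσ = qB/(B+z) = 253×2.6/(2.6+2.5) = 128.98 kPa
Final effective stress: σ'_f = 29.885 + 128.98 = 158.86 kPa.
σ'_f = 158.86 ≤ σ'_p = 260 kPa, so the clay remains overconsolidated and only the recompression index applies:
S_c = C_r·H/(1+e₀)·log₁₀(σ'_f/σ'_0) = 0.045×2.6/1.7×log₁₀(158.86/29.885)
    = 0.068823 × 0.72556 = 0.04994 m

S_c ≈ 49.9 mm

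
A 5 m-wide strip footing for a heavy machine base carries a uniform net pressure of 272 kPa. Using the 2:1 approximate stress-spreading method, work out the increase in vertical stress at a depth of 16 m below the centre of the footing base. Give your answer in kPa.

By the 2:1 method the load spreads at 1 horizontal : 2 vertical, so at depth z the loaded area has grown by z in each plan dimension:
Δσ = qB/(B+z) = 272×5/(5+16) = 64.762 kPa

Δσ_z ≈ 64.8 kPa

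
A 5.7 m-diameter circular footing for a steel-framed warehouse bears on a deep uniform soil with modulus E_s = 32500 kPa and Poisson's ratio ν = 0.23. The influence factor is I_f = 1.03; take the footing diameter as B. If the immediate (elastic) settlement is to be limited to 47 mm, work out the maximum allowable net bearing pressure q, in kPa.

S_e = q·B·(1−ν²)/E_s · I_f  ⇒  q = S_e·E_s / (B·(1−ν²)·I_f).
q = 0.047 × 32500 / (5.7 × 0.9471 × 1.03) = 274.7 kPa

q ≈ 275 kPa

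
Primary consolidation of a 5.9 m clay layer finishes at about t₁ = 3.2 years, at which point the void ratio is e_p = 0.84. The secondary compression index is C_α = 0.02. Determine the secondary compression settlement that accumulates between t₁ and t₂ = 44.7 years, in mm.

Secondary compression: S_s = C_α·H/(1+e_p)·log₁₀(t₂/t₁)
S_s = 0.02×5.9/(1+0.84)×log₁₀(44.7/3.2)
    = 0.06413 × 1.145 = 0.07344 m

S_s ≈ 73.4 mm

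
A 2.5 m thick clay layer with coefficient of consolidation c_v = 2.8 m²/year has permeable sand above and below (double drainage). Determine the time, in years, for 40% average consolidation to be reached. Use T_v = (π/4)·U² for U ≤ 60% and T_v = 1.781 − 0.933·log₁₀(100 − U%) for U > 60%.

Drainage path length: H_d = H/2 = 1.25 m (double drainage).
U ≤ 60%: T_v = (π/4)·U² = (π/4)×0.4² = 0.12566.
t = T_v·H_d²/c_v = 0.12566×1.25²/2.8 = 0.07012 years.

t ≈ 0.0701 years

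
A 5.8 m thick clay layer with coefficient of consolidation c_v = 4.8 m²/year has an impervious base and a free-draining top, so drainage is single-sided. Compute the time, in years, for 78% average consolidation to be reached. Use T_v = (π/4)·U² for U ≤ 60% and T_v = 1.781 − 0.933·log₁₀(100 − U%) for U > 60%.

t ≈ 3.7 years

Drainage path length: H_d = H = 5.8 m (single drainage).
U > 60%: T_v = 1.781 − 0.933·log₁₀(100 − 78) = 0.52852.
t = T_v·H_d²/c_v = 0.52852×5.8²/4.8 = 3.704 years.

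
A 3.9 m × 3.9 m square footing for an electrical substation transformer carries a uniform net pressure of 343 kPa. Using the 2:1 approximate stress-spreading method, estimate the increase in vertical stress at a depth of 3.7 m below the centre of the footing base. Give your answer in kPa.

Δσ_z ≈ 90.3 kPa

By the 2:1 method the load spreads at 1 horizontal : 2 vertical, so at depth z the loaded area has grown by z in each plan dimension:
Δσ = qBL/((B+z)(L+z)) = 343×3.9×3.9/((3.9+3.7)(3.9+3.7)) = 90.323 kPa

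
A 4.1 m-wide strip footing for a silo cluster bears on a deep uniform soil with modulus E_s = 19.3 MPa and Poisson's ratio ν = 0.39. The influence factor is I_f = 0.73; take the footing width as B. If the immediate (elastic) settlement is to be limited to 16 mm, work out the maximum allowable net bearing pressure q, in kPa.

q ≈ 122 kPa

E_s = 19.3 MPa = 19300 kPa.
S_e = q·B·(1−ν²)/E_s · I_f  ⇒  q = S_e·E_s / (B·(1−ν²)·I_f).
q = 0.016 × 19300 / (4.1 × 0.8479 × 0.73) = 121.7 kPa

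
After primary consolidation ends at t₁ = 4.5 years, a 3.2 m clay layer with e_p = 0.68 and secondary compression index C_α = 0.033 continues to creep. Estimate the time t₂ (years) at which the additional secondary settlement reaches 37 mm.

t₂ ≈ 17.5 years

S_s = C_α·H/(1+e_p)·log₁₀(t₂/t₁) ⇒ log₁₀(t₂/t₁) = S_s·(1+e_p)/(C_α·H).
log₁₀(t₂/t₁) = 0.037 × (1+0.68) / (0.033×3.2) = 0.5886
t₂ = t₁ × 10^0.5886 = 4.5 × 3.878 = 17.45 years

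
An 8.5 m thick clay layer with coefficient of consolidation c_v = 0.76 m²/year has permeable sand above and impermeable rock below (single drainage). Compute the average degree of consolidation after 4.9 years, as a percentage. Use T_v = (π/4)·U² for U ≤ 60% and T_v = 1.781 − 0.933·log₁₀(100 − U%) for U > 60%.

U ≈ 25.6 %

Drainage path length: H_d = H = 8.5 m (single drainage).
T_v = c_v·t/H_d² = 0.76×4.9/8.5² = 0.051543.
T_v = 0.051543 corresponds to the U ≤ 60% branch:
U = √(4T_v/π) = 0.2562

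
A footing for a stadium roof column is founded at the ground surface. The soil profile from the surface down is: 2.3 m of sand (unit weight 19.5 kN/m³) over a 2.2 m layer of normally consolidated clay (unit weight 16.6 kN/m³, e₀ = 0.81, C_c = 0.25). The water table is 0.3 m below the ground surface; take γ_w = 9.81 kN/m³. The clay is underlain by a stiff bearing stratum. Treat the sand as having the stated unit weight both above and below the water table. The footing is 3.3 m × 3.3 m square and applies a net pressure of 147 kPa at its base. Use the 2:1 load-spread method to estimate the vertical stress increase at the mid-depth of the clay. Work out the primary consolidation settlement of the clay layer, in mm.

Mid-depth of clay below the ground surface: z = 2.3 + 2.2/2 = 3.4 m.
Total vertical stress at mid-clay: σ_v = 19.5×2.3 + 16.6×1.1 = 63.11 kPa.
Pore pressure: u = 9.81×(3.4 − 0.3) = 30.411 kPa.
Initial effective stress: σ'_0 = σ_v − u = 63.11 − 30.411 = 32.699 kPa.
Stress increase at mid-clay by the 2:1 spreading method:
Δσ = qBL/((B+z)(L+z)) = 147×3.3×3.3/((3.3+3.4)(3.3+3.4)) = 35.661 kPa
Final effective stress: σ'_f = σ'_0 + Δσ = 32.699 + 35.661 = 68.36 kPa.
Normally consolidated clay, so the full stress increment lies on the virgin compression line:
S_c = C_c·H/(1+e₀)·log₁₀(σ'_f/σ'_0) = 0.25×2.2/(1+0.81)×log₁₀(68.36/32.699)
    = 0.30387 × 0.32027 = 0.09732 m

S_c ≈ 97.3 mm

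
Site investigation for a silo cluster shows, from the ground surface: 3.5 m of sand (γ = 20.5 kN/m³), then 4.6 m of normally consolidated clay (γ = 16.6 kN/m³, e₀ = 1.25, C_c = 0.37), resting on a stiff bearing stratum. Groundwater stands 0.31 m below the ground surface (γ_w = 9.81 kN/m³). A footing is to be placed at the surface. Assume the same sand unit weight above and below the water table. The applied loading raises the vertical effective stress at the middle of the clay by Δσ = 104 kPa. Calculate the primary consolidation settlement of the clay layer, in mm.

S_c ≈ 345 mm

Mid-depth of clay below the ground surface: z = 3.5 + 4.6/2 = 5.8 m.
Total vertical stress at mid-clay: σ_v = 20.5×3.5 + 16.6×2.3 = 109.93 kPa.
Pore pressure: u = 9.81×(5.8 − 0.31) = 53.857 kPa.
Initial effective stress: σ'_0 = σ_v − u = 109.93 − 53.857 = 56.073 kPa.
Final effective stress: σ'_f = σ'_0 + Δσ = 56.073 + 104 = 160.07 kPa.
Normally consolidated clay, so the full stress increment lies on the virgin compression line:
S_c = C_c·H/(1+e₀)·log₁₀(σ'_f/σ'_0) = 0.37×4.6/(1+1.25)×log₁₀(160.07/56.073)
    = 0.75644 × 0.45556 = 0.3446 m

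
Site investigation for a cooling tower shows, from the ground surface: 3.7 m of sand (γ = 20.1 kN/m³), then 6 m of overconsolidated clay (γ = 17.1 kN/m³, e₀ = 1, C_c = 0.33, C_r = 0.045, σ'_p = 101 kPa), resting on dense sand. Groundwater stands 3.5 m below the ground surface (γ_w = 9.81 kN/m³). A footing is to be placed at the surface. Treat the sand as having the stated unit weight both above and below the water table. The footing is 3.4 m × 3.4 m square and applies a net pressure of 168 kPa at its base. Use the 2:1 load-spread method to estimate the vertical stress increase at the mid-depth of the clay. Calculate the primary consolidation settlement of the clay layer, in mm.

Mid-depth of clay below the ground surface: z = 3.7 + 6/2 = 6.7 m.
Total vertical stress at mid-clay: σ_v = 20.1×3.7 + 17.1×3 = 125.67 kPa.
Pore pressure: u = 9.81×(6.7 − 3.5) = 31.392 kPa.
Initial effective stress: σ'_0 = σ_v − u = 125.67 − 31.392 = 94.278 kPa.
Stress increase at mid-clay by the 2:1 spreading method:
Δσ = qBL/((B+z)(L+z)) = 168×3.4×3.4/((3.4+6.7)(3.4+6.7)) = 19.038 kPa
Final effective stress: σ'_f = 94.278 + 19.038 = 113.32 kPa.
σ'_f = 113.32 > σ'_p = 101 kPa, so the stress path crosses the preconsolidation pressure — recompression up to σ'_p, then virgin compression beyond:
S_c = H/(1+e₀)·[C_r·log₁₀(σ'_p/σ'_0) + C_c·log₁₀(σ'_f/σ'_p)]
    = 6/2 × [0.045×log₁₀(101/94.278) + 0.33×log₁₀(113.32/101)]
    = 3 × [0.001346 + 0.016495] = 0.05352 m

S_c ≈ 53.5 mm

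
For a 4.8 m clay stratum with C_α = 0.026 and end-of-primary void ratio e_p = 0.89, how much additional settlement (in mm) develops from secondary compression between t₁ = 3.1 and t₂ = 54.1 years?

S_s ≈ 82 mm

Secondary compression: S_s = C_α·H/(1+e_p)·log₁₀(t₂/t₁)
S_s = 0.026×4.8/(1+0.89)×log₁₀(54.1/3.1)
    = 0.06603 × 1.242 = 0.082 m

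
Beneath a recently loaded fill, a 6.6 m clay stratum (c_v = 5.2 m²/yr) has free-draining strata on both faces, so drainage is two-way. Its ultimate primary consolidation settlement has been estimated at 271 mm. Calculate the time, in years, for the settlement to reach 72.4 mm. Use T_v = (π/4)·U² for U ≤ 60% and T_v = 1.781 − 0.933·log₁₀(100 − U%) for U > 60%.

Drainage path length: H_d = H/2 = 3.3 m (double drainage).
U = S(t)/S_ult = 72.4/271 = 0.2672.
U ≤ 60%: T_v = (π/4)·U² = (π/4)×0.26716² = 0.056057.
t = T_v·H_d²/c_v = 0.056057×3.3²/5.2 = 0.1174 years.

t ≈ 0.117 years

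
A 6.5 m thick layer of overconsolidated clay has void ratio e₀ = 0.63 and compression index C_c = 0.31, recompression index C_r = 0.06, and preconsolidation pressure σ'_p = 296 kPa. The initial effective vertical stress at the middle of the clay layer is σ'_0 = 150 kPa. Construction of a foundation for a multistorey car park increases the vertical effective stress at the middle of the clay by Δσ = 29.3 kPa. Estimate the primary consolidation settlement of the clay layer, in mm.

S_c ≈ 18.5 mm

Final effective stress: σ'_f = 150 + 29.3 = 179.3 kPa.
σ'_f = 179.3 ≤ σ'_p = 296 kPa, so the clay remains overconsolidated and only the recompression index applies:
S_c = C_r·H/(1+e₀)·log₁₀(σ'_f/σ'_0) = 0.06×6.5/1.63×log₁₀(179.3/150)
    = 0.23926 × 0.077489 = 0.01854 m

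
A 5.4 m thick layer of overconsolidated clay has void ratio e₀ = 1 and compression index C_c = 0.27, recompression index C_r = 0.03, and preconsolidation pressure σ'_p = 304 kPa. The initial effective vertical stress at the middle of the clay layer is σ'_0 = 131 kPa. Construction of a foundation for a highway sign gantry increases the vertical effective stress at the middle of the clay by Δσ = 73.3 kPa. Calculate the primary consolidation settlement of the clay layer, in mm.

S_c ≈ 15.6 mm

Final effective stress: σ'_f = 131 + 73.3 = 204.3 kPa.
σ'_f = 204.3 ≤ σ'_p = 304 kPa, so the clay remains overconsolidated and only the recompression index applies:
S_c = C_r·H/(1+e₀)·log₁₀(σ'_f/σ'_0) = 0.03×5.4/2×log₁₀(204.3/131)
    = 0.081 × 0.193 = 0.01563 m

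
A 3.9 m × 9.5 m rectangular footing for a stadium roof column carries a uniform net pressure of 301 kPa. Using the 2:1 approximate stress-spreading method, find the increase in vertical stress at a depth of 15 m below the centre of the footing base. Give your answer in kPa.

By the 2:1 method the load spreads at 1 horizontal : 2 vertical, so at depth z the loaded area has grown by z in each plan dimension:
Δσ = qBL/((B+z)(L+z)) = 301×3.9×9.5/((3.9+15)(9.5+15)) = 24.084 kPa

Δσ_z ≈ 24.1 kPa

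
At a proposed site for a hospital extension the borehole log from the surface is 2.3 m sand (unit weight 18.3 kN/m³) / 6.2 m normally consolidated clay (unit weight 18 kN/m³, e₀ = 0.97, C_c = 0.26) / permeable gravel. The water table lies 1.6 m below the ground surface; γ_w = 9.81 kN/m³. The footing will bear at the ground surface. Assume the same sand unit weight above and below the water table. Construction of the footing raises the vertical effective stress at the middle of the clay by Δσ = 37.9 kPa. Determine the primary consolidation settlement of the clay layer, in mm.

S_c ≈ 173 mm

Mid-depth of clay below the ground surface: z = 2.3 + 6.2/2 = 5.4 m.
Total vertical stress at mid-clay: σ_v = 18.3×2.3 + 18×3.1 = 97.89 kPa.
Pore pressure: u = 9.81×(5.4 − 1.6) = 37.278 kPa.
Initial effective stress: σ'_0 = σ_v − u = 97.89 − 37.278 = 60.612 kPa.
Final effective stress: σ'_f = σ'_0 + Δσ = 60.612 + 37.9 = 98.512 kPa.
Normally consolidated clay, so the full stress increment lies on the virgin compression line:
S_c = C_c·H/(1+e₀)·log₁₀(σ'_f/σ'_0) = 0.26×6.2/(1+0.97)×log₁₀(98.512/60.612)
    = 0.81827 × 0.21093 = 0.1726 m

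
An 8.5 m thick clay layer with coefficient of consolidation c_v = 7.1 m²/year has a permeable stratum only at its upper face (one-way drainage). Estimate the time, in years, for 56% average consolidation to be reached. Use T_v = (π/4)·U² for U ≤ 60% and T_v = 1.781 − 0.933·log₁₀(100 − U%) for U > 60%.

t ≈ 2.51 years

Drainage path length: H_d = H = 8.5 m (single drainage).
U ≤ 60%: T_v = (π/4)·U² = (π/4)×0.56² = 0.2463.
t = T_v·H_d²/c_v = 0.2463×8.5²/7.1 = 2.506 years.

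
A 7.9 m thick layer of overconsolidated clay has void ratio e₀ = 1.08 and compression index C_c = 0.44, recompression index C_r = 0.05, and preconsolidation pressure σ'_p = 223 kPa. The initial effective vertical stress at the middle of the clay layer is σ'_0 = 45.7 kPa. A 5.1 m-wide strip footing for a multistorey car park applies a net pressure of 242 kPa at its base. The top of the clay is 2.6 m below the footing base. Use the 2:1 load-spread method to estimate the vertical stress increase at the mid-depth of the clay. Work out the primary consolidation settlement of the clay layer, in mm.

Mid-depth of clay below the footing base: z = 2.6 + 7.9/2 = 6.55 m.
Stress increase at mid-clay by the 2:1 spreading method:
Δσ = qB/(B+z) = 242×5.1/(5.1+6.55) = 105.94 kPa
Final effective stress: σ'_f = 45.7 + 105.94 = 151.64 kPa.
σ'_f = 151.64 ≤ σ'_p = 223 kPa, so the clay remains overconsolidated and only the recompression index applies:
S_c = C_r·H/(1+e₀)·log₁₀(σ'_f/σ'_0) = 0.05×7.9/2.08×log₁₀(151.64/45.7)
    = 0.1899 × 0.5209 = 0.09892 m

S_c ≈ 98.9 mm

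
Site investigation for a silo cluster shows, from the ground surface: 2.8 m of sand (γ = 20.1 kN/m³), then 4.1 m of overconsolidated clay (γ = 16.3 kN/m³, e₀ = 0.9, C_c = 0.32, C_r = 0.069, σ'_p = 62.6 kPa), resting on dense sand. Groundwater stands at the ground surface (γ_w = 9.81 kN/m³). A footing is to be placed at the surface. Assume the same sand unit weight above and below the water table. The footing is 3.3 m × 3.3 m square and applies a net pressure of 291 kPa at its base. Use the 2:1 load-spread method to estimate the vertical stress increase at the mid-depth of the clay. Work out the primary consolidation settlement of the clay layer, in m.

S_c ≈ 0.134 m

Mid-depth of clay below the ground surface: z = 2.8 + 4.1/2 = 4.85 m.
Total vertical stress at mid-clay: σ_v = 20.1×2.8 + 16.3×2.05 = 89.695 kPa.
Pore pressure: u = 9.81×(4.85 − 0) = 47.578 kPa.
Initial effective stress: σ'_0 = σ_v − u = 89.695 − 47.578 = 42.117 kPa.
Stress increase at mid-clay by the 2:1 spreading method:
Δσ = qBL/((B+z)(L+z)) = 291×3.3×3.3/((3.3+4.85)(3.3+4.85)) = 47.71 kPa
Final effective stress: σ'_f = 42.117 + 47.71 = 89.827 kPa.
σ'_f = 89.827 > σ'_p = 62.6 kPa, so the stress path crosses the preconsolidation pressure — recompression up to σ'_p, then virgin compression beyond:
S_c = H/(1+e₀)·[C_r·log₁₀(σ'_p/σ'_0) + C_c·log₁₀(σ'_f/σ'_p)]
    = 4.1/1.9 × [0.069×log₁₀(62.6/42.117) + 0.32×log₁₀(89.827/62.6)]
    = 2.1579 × [0.011876 + 0.050186] = 0.1339 m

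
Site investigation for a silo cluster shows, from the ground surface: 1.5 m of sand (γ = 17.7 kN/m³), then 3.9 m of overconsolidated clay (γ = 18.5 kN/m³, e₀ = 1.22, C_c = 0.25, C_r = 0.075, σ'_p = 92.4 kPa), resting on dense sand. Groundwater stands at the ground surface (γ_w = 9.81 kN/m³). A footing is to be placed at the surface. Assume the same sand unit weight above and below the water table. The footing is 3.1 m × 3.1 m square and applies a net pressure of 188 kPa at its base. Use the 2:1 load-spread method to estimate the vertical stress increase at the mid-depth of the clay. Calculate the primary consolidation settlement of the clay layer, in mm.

Mid-depth of clay below the ground surface: z = 1.5 + 3.9/2 = 3.45 m.
Total vertical stress at mid-clay: σ_v = 17.7×1.5 + 18.5×1.95 = 62.625 kPa.
Pore pressure: u = 9.81×(3.45 − 0) = 33.845 kPa.
Initial effective stress: σ'_0 = σ_v − u = 62.625 − 33.845 = 28.78 kPa.
Stress increase at mid-clay by the 2:1 spreading method:
Δσ = qBL/((B+z)(L+z)) = 188×3.1×3.1/((3.1+3.45)(3.1+3.45)) = 42.111 kPa
Final effective stress: σ'_f = 28.78 + 42.111 = 70.891 kPa.
σ'_f = 70.891 ≤ σ'_p = 92.4 kPa, so the clay remains overconsolidated and only the recompression index applies:
S_c = C_r·H/(1+e₀)·log₁₀(σ'_f/σ'_0) = 0.075×3.9/2.22×log₁₀(70.891/28.78)
    = 0.13176 × 0.3915 = 0.05158 m

S_c ≈ 51.6 mm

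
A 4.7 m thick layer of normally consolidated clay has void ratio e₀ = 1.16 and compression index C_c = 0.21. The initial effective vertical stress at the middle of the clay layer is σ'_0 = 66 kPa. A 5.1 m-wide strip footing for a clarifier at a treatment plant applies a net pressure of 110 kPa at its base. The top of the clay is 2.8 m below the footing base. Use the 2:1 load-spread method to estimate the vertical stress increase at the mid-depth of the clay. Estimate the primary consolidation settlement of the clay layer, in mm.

S_c ≈ 120 mm

Mid-depth of clay below the footing base: z = 2.8 + 4.7/2 = 5.15 m.
Stress increase at mid-clay by the 2:1 spreading method:
Δσ = qB/(B+z) = 110×5.1/(5.1+5.15) = 54.732 kPa
Final effective stress: σ'_f = σ'_0 + Δσ = 66 + 54.732 = 120.73 kPa.
Normally consolidated clay, so the full stress increment lies on the virgin compression line:
S_c = C_c·H/(1+e₀)·log₁₀(σ'_f/σ'_0) = 0.21×4.7/(1+1.16)×log₁₀(120.73/66)
    = 0.45694 × 0.26227 = 0.1198 m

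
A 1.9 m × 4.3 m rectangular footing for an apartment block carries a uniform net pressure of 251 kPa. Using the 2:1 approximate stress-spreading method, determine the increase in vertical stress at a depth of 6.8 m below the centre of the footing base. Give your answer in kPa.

By the 2:1 method the load spreads at 1 horizontal : 2 vertical, so at depth z the loaded area has grown by z in each plan dimension:
Δσ = qBL/((B+z)(L+z)) = 251×1.9×4.3/((1.9+6.8)(4.3+6.8)) = 21.235 kPa

Δσ_z ≈ 21.2 kPa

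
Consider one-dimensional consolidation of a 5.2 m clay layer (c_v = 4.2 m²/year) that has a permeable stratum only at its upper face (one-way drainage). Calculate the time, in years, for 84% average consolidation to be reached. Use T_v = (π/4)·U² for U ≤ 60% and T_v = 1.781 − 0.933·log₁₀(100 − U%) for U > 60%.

Drainage path length: H_d = H = 5.2 m (single drainage).
U > 60%: T_v = 1.781 − 0.933·log₁₀(100 − 84) = 0.65756.
t = T_v·H_d²/c_v = 0.65756×5.2²/4.2 = 4.233 years.

t ≈ 4.23 years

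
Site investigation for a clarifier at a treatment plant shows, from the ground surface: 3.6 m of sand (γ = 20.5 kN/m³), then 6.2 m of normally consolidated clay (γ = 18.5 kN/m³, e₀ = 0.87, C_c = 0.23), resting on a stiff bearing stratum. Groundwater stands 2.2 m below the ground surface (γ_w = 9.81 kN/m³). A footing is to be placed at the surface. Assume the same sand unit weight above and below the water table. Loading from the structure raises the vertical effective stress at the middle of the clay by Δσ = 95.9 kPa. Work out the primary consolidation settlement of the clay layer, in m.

S_c ≈ 0.246 m

Mid-depth of clay below the ground surface: z = 3.6 + 6.2/2 = 6.7 m.
Total vertical stress at mid-clay: σ_v = 20.5×3.6 + 18.5×3.1 = 131.15 kPa.
Pore pressure: u = 9.81×(6.7 − 2.2) = 44.145 kPa.
Initial effective stress: σ'_0 = σ_v − u = 131.15 − 44.145 = 87.005 kPa.
Final effective stress: σ'_f = σ'_0 + Δσ = 87.005 + 95.9 = 182.91 kPa.
Normally consolidated clay, so the full stress increment lies on the virgin compression line:
S_c = C_c·H/(1+e₀)·log₁₀(σ'_f/σ'_0) = 0.23×6.2/(1+0.87)×log₁₀(182.91/87.005)
    = 0.76257 × 0.32269 = 0.2461 m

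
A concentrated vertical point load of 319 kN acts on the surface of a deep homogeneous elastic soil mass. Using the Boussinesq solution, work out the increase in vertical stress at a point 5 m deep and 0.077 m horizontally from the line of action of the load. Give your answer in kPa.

Boussinesq vertical stress below a point load on an elastic half-space:
Δσ_z = 3P/(2πz²) · [1 + (r/z)²]^(−5/2)
r/z = 0.077/5 = 0.0154; [1+(r/z)²]^(−5/2) = 0.99941.
Δσ_z = 3×319/(2π×5²) × 0.99941 = 6.0925 × 0.99941 = 6.089 kPa

Δσ_z ≈ 6.09 kPa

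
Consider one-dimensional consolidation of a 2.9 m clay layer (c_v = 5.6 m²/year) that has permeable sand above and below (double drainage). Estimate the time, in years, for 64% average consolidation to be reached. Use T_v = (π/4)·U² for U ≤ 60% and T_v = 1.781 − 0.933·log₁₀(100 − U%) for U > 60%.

t ≈ 0.124 years

Drainage path length: H_d = H/2 = 1.45 m (double drainage).
U > 60%: T_v = 1.781 − 0.933·log₁₀(100 − 64) = 0.32897.
t = T_v·H_d²/c_v = 0.32897×1.45²/5.6 = 0.1235 years.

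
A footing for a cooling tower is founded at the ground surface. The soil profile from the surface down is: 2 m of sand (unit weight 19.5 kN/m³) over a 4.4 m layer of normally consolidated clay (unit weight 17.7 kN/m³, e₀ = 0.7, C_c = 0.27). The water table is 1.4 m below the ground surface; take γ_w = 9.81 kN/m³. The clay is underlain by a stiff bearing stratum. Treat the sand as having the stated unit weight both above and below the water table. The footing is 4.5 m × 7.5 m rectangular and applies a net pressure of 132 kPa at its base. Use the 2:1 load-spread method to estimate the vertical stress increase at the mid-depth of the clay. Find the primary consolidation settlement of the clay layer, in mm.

S_c ≈ 190 mm

Mid-depth of clay below the ground surface: z = 2 + 4.4/2 = 4.2 m.
Total vertical stress at mid-clay: σ_v = 19.5×2 + 17.7×2.2 = 77.94 kPa.
Pore pressure: u = 9.81×(4.2 − 1.4) = 27.468 kPa.
Initial effective stress: σ'_0 = σ_v − u = 77.94 − 27.468 = 50.472 kPa.
Stress increase at mid-clay by the 2:1 spreading method:
Δσ = qBL/((B+z)(L+z)) = 132×4.5×7.5/((4.5+4.2)(7.5+4.2)) = 43.767 kPa
Final effective stress: σ'_f = σ'_0 + Δσ = 50.472 + 43.767 = 94.239 kPa.
Normally consolidated clay, so the full stress increment lies on the virgin compression line:
S_c = C_c·H/(1+e₀)·log₁₀(σ'_f/σ'_0) = 0.27×4.4/(1+0.7)×log₁₀(94.239/50.472)
    = 0.69882 × 0.27118 = 0.1895 m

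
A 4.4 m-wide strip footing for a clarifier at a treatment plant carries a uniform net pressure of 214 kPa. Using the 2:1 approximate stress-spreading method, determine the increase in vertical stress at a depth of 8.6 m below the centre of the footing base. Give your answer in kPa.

Δσ_z ≈ 72.4 kPa

By the 2:1 method the load spreads at 1 horizontal : 2 vertical, so at depth z the loaded area has grown by z in each plan dimension:
Δσ = qB/(B+z) = 214×4.4/(4.4+8.6) = 72.431 kPa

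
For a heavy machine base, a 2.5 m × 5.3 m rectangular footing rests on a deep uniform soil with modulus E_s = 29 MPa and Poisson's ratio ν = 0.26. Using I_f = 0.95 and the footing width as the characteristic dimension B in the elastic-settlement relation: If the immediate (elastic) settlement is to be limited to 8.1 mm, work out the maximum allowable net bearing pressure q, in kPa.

E_s = 29 MPa = 29000 kPa.
S_e = q·B·(1−ν²)/E_s · I_f  ⇒  q = S_e·E_s / (B·(1−ν²)·I_f).
q = 0.0081 × 29000 / (2.5 × 0.9324 × 0.95) = 106.1 kPa

q ≈ 106 kPa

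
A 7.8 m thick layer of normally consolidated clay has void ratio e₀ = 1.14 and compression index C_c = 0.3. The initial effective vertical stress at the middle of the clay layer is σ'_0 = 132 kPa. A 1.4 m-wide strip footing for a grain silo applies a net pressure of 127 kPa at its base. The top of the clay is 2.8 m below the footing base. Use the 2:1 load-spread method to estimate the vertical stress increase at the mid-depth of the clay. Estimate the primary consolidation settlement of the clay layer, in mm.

S_c ≈ 73.1 mm

Mid-depth of clay below the footing base: z = 2.8 + 7.8/2 = 6.7 m.
Stress increase at mid-clay by the 2:1 spreading method:
Δσ = qB/(B+z) = 127×1.4/(1.4+6.7) = 21.951 kPa
Final effective stress: σ'_f = σ'_0 + Δσ = 132 + 21.951 = 153.95 kPa.
Normally consolidated clay, so the full stress increment lies on the virgin compression line:
S_c = C_c·H/(1+e₀)·log₁₀(σ'_f/σ'_0) = 0.3×7.8/(1+1.14)×log₁₀(153.95/132)
    = 1.0935 × 0.066806 = 0.07305 m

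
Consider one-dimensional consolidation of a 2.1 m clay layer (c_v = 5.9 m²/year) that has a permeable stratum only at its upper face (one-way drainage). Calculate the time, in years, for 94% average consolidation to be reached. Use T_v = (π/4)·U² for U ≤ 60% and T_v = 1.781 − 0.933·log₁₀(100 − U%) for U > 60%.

Drainage path length: H_d = H = 2.1 m (single drainage).
U > 60%: T_v = 1.781 − 0.933·log₁₀(100 − 94) = 1.055.
t = T_v·H_d²/c_v = 1.055×2.1²/5.9 = 0.7886 years.

t ≈ 0.789 years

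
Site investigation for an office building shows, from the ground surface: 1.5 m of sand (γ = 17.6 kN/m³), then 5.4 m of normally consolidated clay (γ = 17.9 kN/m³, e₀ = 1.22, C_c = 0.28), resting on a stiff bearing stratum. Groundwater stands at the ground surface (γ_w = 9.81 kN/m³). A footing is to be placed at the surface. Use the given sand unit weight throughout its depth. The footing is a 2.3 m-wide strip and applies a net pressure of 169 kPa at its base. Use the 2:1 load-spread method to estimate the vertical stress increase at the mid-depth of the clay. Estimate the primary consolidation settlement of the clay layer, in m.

Mid-depth of clay below the ground surface: z = 1.5 + 5.4/2 = 4.2 m.
Total vertical stress at mid-clay: σ_v = 17.6×1.5 + 17.9×2.7 = 74.73 kPa.
Pore pressure: u = 9.81×(4.2 − 0) = 41.202 kPa.
Initial effective stress: σ'_0 = σ_v − u = 74.73 − 41.202 = 33.528 kPa.
Stress increase at mid-clay by the 2:1 spreading method:
Δσ = qB/(B+z) = 169×2.3/(2.3+4.2) = 59.8 kPa
Final effective stress: σ'_f = σ'_0 + Δσ = 33.528 + 59.8 = 93.328 kPa.
Normally consolidated clay, so the full stress increment lies on the virgin compression line:
S_c = C_c·H/(1+e₀)·log₁₀(σ'_f/σ'_0) = 0.28×5.4/(1+1.22)×log₁₀(93.328/33.528)
    = 0.68108 × 0.4446 = 0.3028 m

S_c ≈ 0.303 m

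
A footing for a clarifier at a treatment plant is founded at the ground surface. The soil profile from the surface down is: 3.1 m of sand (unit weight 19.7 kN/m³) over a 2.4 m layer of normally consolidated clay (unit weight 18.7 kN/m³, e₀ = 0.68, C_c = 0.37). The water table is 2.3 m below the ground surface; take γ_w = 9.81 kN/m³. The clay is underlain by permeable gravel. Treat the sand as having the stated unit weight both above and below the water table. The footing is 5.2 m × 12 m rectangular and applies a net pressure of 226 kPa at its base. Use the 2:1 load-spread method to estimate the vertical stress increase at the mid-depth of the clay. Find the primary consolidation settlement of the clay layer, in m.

Mid-depth of clay below the ground surface: z = 3.1 + 2.4/2 = 4.3 m.
Total vertical stress at mid-clay: σ_v = 19.7×3.1 + 18.7×1.2 = 83.51 kPa.
Pore pressure: u = 9.81×(4.3 − 2.3) = 19.62 kPa.
Initial effective stress: σ'_0 = σ_v − u = 83.51 − 19.62 = 63.89 kPa.
Stress increase at mid-clay by the 2:1 spreading method:
Δσ = qBL/((B+z)(L+z)) = 226×5.2×12/((5.2+4.3)(12+4.3)) = 91.071 kPa
Final effective stress: σ'_f = σ'_0 + Δσ = 63.89 + 91.071 = 154.96 kPa.
Normally consolidated clay, so the full stress increment lies on the virgin compression line:
S_c = C_c·H/(1+e₀)·log₁₀(σ'_f/σ'_0) = 0.37×2.4/(1+0.68)×log₁₀(154.96/63.89)
    = 0.52857 × 0.38479 = 0.2034 m

S_c ≈ 0.203 m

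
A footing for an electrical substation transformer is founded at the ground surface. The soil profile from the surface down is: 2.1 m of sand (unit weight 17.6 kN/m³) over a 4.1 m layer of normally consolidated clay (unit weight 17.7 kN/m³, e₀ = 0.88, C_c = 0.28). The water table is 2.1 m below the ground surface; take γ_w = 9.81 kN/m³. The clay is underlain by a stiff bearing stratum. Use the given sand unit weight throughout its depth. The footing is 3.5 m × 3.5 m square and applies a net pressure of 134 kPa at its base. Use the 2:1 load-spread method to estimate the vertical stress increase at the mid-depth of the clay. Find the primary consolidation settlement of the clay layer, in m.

Mid-depth of clay below the ground surface: z = 2.1 + 4.1/2 = 4.15 m.
Total vertical stress at mid-clay: σ_v = 17.6×2.1 + 17.7×2.05 = 73.245 kPa.
Pore pressure: u = 9.81×(4.15 − 2.1) = 20.11 kPa.
Initial effective stress: σ'_0 = σ_v − u = 73.245 − 20.11 = 53.135 kPa.
Stress increase at mid-clay by the 2:1 spreading method:
Δσ = qBL/((B+z)(L+z)) = 134×3.5×3.5/((3.5+4.15)(3.5+4.15)) = 28.049 kPa
Final effective stress: σ'_f = σ'_0 + Δσ = 53.135 + 28.049 = 81.184 kPa.
Normally consolidated clay, so the full stress increment lies on the virgin compression line:
S_c = C_c·H/(1+e₀)·log₁₀(σ'_f/σ'_0) = 0.28×4.1/(1+0.88)×log₁₀(81.184/53.135)
    = 0.61064 × 0.18409 = 0.1124 m

S_c ≈ 0.112 m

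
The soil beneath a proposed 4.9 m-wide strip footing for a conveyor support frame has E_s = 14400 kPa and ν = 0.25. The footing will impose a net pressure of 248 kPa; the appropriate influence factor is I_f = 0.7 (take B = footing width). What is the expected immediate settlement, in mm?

Immediate (elastic) settlement: S_e = q·B·(1−ν²)/E_s · I_f.
S_e = 248 × 4.9 × (1 − 0.25²) / 14400 × 0.7
    = 248 × 4.9 × 0.9375 / 14400 × 0.7
    = 0.05538 m = 55.38 mm

S_e ≈ 55.4 mm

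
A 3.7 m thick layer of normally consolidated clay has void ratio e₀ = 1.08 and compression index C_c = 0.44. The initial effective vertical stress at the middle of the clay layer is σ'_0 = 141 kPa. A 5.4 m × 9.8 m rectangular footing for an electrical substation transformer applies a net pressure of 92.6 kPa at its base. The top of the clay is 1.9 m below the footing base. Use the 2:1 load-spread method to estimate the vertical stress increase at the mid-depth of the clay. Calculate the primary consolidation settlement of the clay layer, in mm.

Mid-depth of clay below the footing base: z = 1.9 + 3.7/2 = 3.75 m.
Stress increase at mid-clay by the 2:1 spreading method:
Δσ = qBL/((B+z)(L+z)) = 92.6×5.4×9.8/((5.4+3.75)(9.8+3.75)) = 39.525 kPa
Final effective stress: σ'_f = σ'_0 + Δσ = 141 + 39.525 = 180.53 kPa.
Normally consolidated clay, so the full stress increment lies on the virgin compression line:
S_c = C_c·H/(1+e₀)·log₁₀(σ'_f/σ'_0) = 0.44×3.7/(1+1.08)×log₁₀(180.53/141)
    = 0.78269 × 0.10733 = 0.08401 m

S_c ≈ 84 mm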